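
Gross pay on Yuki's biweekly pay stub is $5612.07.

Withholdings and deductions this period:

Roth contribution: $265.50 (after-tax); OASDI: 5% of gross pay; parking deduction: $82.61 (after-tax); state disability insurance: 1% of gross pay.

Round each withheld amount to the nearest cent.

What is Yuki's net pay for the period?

$4927.24

State disability insurance: $5612.07 × 0.01 = $56.12
OASDI: $5612.07 × 0.05 = $280.60
Parking deduction: $82.61
Roth contribution: $265.50
Total deductions = $56.12 + $280.60 + $82.61 + $265.50 = $684.83
Net pay = $5612.07 − $684.83 = $4927.24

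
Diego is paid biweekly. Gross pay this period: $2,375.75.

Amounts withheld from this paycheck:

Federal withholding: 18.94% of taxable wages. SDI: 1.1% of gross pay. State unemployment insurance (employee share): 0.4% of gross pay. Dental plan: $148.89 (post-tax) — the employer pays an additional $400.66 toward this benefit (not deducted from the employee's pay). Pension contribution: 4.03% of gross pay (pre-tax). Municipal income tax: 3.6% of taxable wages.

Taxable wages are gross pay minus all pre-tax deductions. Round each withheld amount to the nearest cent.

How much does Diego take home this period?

Pension contribution: $2,375.75 × 0.0403 = $95.74
Taxable wages = $2,375.75 − $95.74 = $2,280.01
Federal withholding: $2,280.01 × 0.1894 = $431.83
Municipal income tax: $2,280.01 × 0.036 = $82.08
State unemployment insurance (employee share): $2,375.75 × 0.004 = $9.50
SDI: $2,375.75 × 0.011 = $26.13
Dental plan: $148.89
(Employer's $400.66 toward dental plan is not withheld from the employee.)
Total deductions = $95.74 + $431.83 + $82.08 + $9.50 + $26.13 + $148.89 = $794.17
Net pay = $2,375.75 − $794.17 = $1,581.58

$1,581.58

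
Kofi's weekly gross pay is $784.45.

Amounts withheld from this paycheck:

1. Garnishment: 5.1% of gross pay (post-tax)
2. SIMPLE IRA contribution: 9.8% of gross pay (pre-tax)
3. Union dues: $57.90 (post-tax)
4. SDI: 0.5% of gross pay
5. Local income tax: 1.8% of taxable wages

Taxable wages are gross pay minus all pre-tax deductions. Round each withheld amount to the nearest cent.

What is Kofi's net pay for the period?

$593.00

SIMPLE IRA contribution: $784.45 × 0.098 = $76.88
Taxable wages = $784.45 − $76.88 = $707.57
Local income tax: $707.57 × 0.018 = $12.74
SDI: $784.45 × 0.005 = $3.92
Garnishment: $784.45 × 0.051 = $40.01
Union dues: $57.90
Total deductions = $76.88 + $12.74 + $3.92 + $40.01 + $57.90 = $191.45
Net pay = $784.45 − $191.45 = $593.00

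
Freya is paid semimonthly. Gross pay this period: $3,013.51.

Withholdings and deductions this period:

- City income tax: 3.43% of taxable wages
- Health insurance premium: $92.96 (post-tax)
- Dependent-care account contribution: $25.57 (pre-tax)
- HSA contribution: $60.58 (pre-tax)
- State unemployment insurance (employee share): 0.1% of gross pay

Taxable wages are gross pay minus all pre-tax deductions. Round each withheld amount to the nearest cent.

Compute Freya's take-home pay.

HSA contribution: $60.58
Dependent-care account contribution: $25.57
Pre-tax total = $60.58 + $25.57 = $86.15
Taxable wages = $3,013.51 − $86.15 = $2,927.36
City income tax: $2,927.36 × 0.0343 = $100.41
State unemployment insurance (employee share): $3,013.51 × 0.001 = $3.01
Health insurance premium: $92.96
Total deductions = $60.58 + $25.57 + $100.41 + $3.01 + $92.96 = $282.53
Net pay = $3,013.51 − $282.53 = $2,730.98

$2,730.98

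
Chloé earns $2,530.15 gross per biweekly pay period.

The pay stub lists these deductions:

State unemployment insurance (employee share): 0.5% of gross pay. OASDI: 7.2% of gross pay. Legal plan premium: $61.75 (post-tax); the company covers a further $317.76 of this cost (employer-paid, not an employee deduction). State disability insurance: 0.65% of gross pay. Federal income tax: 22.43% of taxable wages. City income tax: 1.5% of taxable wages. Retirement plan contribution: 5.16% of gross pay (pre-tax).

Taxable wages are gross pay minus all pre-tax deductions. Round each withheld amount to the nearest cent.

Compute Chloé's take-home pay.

Retirement plan contribution: $2,530.15 × 0.0516 = $130.56
Taxable wages = $2,530.15 − $130.56 = $2,399.59
City income tax: $2,399.59 × 0.015 = $35.99
Federal income tax: $2,399.59 × 0.2243 = $538.23
State unemployment insurance (employee share): $2,530.15 × 0.005 = $12.65
State disability insurance: $2,530.15 × 0.0065 = $16.45
OASDI: $2,530.15 × 0.072 = $182.17
Legal plan premium: $61.75
(Employer's $317.76 toward legal plan premium is not withheld from the employee.)
Total deductions = $130.56 + $35.99 + $538.23 + $12.65 + $16.45 + $182.17 + $61.75 = $977.80
Net pay = $2,530.15 − $977.80 = $1,552.35

$1,552.35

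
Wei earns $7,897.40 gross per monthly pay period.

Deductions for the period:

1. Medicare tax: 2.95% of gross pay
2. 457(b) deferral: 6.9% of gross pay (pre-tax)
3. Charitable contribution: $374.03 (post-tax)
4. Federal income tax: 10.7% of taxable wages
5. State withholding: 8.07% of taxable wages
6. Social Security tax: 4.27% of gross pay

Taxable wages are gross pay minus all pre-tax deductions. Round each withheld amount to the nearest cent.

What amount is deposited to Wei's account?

457(b) deferral: $7,897.40 × 0.069 = $544.92
Taxable wages = $7,897.40 − $544.92 = $7,352.48
Federal income tax: $7,352.48 × 0.107 = $786.72
State withholding: $7,352.48 × 0.0807 = $593.35
Social Security tax: $7,897.40 × 0.0427 = $337.22
Medicare tax: $7,897.40 × 0.0295 = $232.97
Charitable contribution: $374.03
Total deductions = $544.92 + $786.72 + $593.35 + $337.22 + $232.97 + $374.03 = $2,869.21
Net pay = $7,897.40 − $2,869.21 = $5,028.19

$5,028.19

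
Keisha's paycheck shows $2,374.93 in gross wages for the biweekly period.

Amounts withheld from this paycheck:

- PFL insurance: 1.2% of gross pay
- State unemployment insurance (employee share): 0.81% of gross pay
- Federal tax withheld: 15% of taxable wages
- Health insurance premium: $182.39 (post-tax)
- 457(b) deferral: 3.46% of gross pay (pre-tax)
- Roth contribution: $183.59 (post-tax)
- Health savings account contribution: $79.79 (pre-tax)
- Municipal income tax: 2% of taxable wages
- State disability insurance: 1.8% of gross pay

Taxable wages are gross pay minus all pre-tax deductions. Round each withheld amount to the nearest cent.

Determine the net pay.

$1,380.29

457(b) deferral: $2,374.93 × 0.0346 = $82.17
Health savings account contribution: $79.79
Pre-tax total = $82.17 + $79.79 = $161.96
Taxable wages = $2,374.93 − $161.96 = $2,212.97
Municipal income tax: $2,212.97 × 0.02 = $44.26
Federal tax withheld: $2,212.97 × 0.15 = $331.95
State disability insurance: $2,374.93 × 0.018 = $42.75
State unemployment insurance (employee share): $2,374.93 × 0.0081 = $19.24
PFL insurance: $2,374.93 × 0.012 = $28.50
Health insurance premium: $182.39
Roth contribution: $183.59
Total deductions = $82.17 + $79.79 + $44.26 + $331.95 + $42.75 + $19.24 + $28.50 + $182.39 + $183.59 = $994.64
Net pay = $2,374.93 − $994.64 = $1,380.29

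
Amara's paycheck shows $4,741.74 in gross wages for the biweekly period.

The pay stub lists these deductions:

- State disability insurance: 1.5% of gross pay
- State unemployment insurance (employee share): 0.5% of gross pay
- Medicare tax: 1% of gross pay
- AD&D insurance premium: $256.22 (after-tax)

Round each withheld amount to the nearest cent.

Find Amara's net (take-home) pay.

$4,343.26

State disability insurance: $4,741.74 × 0.015 = $71.13
Medicare tax: $4,741.74 × 0.01 = $47.42
State unemployment insurance (employee share): $4,741.74 × 0.005 = $23.71
AD&D insurance premium: $256.22
Total deductions = $71.13 + $47.42 + $23.71 + $256.22 = $398.48
Net pay = $4,741.74 − $398.48 = $4,343.26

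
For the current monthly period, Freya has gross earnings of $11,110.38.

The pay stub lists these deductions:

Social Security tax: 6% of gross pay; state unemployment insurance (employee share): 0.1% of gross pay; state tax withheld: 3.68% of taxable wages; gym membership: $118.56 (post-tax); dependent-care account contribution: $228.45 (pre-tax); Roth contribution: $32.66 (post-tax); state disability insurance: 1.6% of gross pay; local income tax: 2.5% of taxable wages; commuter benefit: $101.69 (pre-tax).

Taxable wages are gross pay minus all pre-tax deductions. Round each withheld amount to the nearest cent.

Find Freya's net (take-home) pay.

Dependent-care account contribution: $228.45
Commuter benefit: $101.69
Pre-tax total = $228.45 + $101.69 = $330.14
Taxable wages = $11,110.38 − $330.14 = $10,780.24
State tax withheld: $10,780.24 × 0.0368 = $396.71
Local income tax: $10,780.24 × 0.025 = $269.51
Social Security tax: $11,110.38 × 0.06 = $666.62
State unemployment insurance (employee share): $11,110.38 × 0.001 = $11.11
State disability insurance: $11,110.38 × 0.016 = $177.77
Gym membership: $118.56
Roth contribution: $32.66
Total deductions = $228.45 + $101.69 + $396.71 + $269.51 + $666.62 + $11.11 + $177.77 + $118.56 + $32.66 = $2,003.08
Net pay = $11,110.38 − $2,003.08 = $9,107.30

$9,107.30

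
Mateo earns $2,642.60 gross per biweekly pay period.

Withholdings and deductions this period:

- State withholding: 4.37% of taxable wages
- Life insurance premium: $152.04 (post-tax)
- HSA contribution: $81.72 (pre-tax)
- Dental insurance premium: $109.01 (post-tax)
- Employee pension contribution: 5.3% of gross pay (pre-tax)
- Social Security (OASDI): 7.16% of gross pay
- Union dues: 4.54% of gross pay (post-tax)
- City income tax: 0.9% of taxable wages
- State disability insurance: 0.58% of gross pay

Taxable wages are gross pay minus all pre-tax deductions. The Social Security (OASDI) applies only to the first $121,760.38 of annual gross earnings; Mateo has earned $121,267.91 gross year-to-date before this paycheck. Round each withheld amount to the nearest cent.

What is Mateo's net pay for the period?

HSA contribution: $81.72
Employee pension contribution: $2,642.60 × 0.053 = $140.06
Pre-tax total = $81.72 + $140.06 = $221.78
Taxable wages = $2,642.60 − $221.78 = $2,420.82
City income tax: $2,420.82 × 0.009 = $21.79
State withholding: $2,420.82 × 0.0437 = $105.79
Social Security (OASDI): only $121,760.38 − $121,267.91 = $492.47 of this check is subject → $492.47 × 0.0716 = $35.26
State disability insurance: $2,642.60 × 0.0058 = $15.33
Union dues: $2,642.60 × 0.0454 = $119.97
Life insurance premium: $152.04
Dental insurance premium: $109.01
Total deductions = $81.72 + $140.06 + $21.79 + $105.79 + $35.26 + $15.33 + $119.97 + $152.04 + $109.01 = $780.97
Net pay = $2,642.60 − $780.97 = $1,861.63

$1,861.63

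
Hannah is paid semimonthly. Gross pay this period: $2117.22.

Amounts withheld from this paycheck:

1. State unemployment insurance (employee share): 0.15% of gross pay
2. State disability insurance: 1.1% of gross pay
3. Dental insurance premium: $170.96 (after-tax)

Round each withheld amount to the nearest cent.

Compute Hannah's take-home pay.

$1919.79

State unemployment insurance (employee share): $2117.22 × 0.0015 = $3.18
State disability insurance: $2117.22 × 0.011 = $23.29
Dental insurance premium: $170.96
Total deductions = $3.18 + $23.29 + $170.96 = $197.43
Net pay = $2117.22 − $197.43 = $1919.79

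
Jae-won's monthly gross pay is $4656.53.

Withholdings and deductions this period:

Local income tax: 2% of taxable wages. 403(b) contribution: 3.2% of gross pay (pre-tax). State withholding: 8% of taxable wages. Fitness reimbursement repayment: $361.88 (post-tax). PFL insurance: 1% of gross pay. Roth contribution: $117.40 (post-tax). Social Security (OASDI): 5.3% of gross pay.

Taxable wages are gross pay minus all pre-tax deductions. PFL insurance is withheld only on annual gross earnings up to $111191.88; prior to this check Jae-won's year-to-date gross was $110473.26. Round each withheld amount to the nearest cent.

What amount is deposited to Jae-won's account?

$3323.50

403(b) contribution: $4656.53 × 0.032 = $149.01
Taxable wages = $4656.53 − $149.01 = $4507.52
Local income tax: $4507.52 × 0.02 = $90.15
State withholding: $4507.52 × 0.08 = $360.60
Social Security (OASDI): $4656.53 × 0.053 = $246.80
PFL insurance: only $111191.88 − $110473.26 = $718.62 of this check is subject → $718.62 × 0.01 = $7.19
Fitness reimbursement repayment: $361.88
Roth contribution: $117.40
Total deductions = $149.01 + $90.15 + $360.60 + $246.80 + $7.19 + $361.88 + $117.40 = $1333.03
Net pay = $4656.53 − $1333.03 = $3323.50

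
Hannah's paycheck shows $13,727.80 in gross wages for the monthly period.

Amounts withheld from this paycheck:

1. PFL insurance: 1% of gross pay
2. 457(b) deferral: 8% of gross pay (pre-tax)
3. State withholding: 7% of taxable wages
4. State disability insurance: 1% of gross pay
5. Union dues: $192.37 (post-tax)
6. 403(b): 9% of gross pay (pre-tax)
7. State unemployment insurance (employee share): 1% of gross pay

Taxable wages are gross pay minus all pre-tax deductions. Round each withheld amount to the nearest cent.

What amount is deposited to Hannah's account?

403(b): $13,727.80 × 0.09 = $1,235.50
457(b) deferral: $13,727.80 × 0.08 = $1,098.22
Pre-tax total = $1,235.50 + $1,098.22 = $2,333.72
Taxable wages = $13,727.80 − $2,333.72 = $11,394.08
State withholding: $11,394.08 × 0.07 = $797.59
State unemployment insurance (employee share): $13,727.80 × 0.01 = $137.28
PFL insurance: $13,727.80 × 0.01 = $137.28
State disability insurance: $13,727.80 × 0.01 = $137.28
Union dues: $192.37
Total deductions = $1,235.50 + $1,098.22 + $797.59 + $137.28 + $137.28 + $137.28 + $192.37 = $3,735.52
Net pay = $13,727.80 − $3,735.52 = $9,992.28

$9,992.28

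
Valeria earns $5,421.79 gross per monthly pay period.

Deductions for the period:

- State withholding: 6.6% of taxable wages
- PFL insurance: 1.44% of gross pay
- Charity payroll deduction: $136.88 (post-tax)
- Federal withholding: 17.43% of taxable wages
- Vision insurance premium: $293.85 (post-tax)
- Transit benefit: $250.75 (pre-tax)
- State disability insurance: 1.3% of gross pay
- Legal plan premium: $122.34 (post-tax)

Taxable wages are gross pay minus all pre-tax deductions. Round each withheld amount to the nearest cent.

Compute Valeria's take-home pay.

Transit benefit: $250.75
Taxable wages = $5,421.79 − $250.75 = $5,171.04
State withholding: $5,171.04 × 0.066 = $341.29
Federal withholding: $5,171.04 × 0.1743 = $901.31
PFL insurance: $5,421.79 × 0.0144 = $78.07
State disability insurance: $5,421.79 × 0.013 = $70.48
Legal plan premium: $122.34
Charity payroll deduction: $136.88
Vision insurance premium: $293.85
Total deductions = $250.75 + $341.29 + $901.31 + $78.07 + $70.48 + $122.34 + $136.88 + $293.85 = $2,194.97
Net pay = $5,421.79 − $2,194.97 = $3,226.82

$3,226.82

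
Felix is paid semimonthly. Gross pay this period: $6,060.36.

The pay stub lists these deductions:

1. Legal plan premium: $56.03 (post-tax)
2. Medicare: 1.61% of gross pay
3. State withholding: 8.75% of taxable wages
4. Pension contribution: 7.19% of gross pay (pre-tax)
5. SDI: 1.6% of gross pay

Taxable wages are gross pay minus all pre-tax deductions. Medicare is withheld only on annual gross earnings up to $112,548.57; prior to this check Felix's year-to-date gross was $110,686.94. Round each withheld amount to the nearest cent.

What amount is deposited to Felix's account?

$4,949.50

Pension contribution: $6,060.36 × 0.0719 = $435.74
Taxable wages = $6,060.36 − $435.74 = $5,624.62
State withholding: $5,624.62 × 0.0875 = $492.15
Medicare: only $112,548.57 − $110,686.94 = $1,861.63 of this check is subject → $1,861.63 × 0.0161 = $29.97
SDI: $6,060.36 × 0.016 = $96.97
Legal plan premium: $56.03
Total deductions = $435.74 + $492.15 + $29.97 + $96.97 + $56.03 = $1,110.86
Net pay = $6,060.36 − $1,110.86 = $4,949.50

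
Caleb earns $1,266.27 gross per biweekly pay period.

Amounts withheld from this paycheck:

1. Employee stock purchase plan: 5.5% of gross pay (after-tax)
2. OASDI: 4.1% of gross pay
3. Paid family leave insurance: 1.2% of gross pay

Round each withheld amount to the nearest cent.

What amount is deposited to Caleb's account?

$1,129.51

OASDI: $1,266.27 × 0.041 = $51.92
Paid family leave insurance: $1,266.27 × 0.012 = $15.20
Employee stock purchase plan: $1,266.27 × 0.055 = $69.64
Total deductions = $51.92 + $15.20 + $69.64 = $136.76
Net pay = $1,266.27 − $136.76 = $1,129.51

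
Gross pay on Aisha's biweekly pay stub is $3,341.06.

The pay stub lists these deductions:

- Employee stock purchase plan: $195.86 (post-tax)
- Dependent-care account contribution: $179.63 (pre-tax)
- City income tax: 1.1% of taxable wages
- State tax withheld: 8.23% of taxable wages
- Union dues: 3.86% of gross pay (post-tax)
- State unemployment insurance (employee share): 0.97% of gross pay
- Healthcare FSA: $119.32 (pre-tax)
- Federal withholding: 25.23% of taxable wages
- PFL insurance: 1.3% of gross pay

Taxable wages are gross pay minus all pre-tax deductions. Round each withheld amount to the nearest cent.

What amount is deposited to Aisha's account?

$1,590.10

Dependent-care account contribution: $179.63
Healthcare FSA: $119.32
Pre-tax total = $179.63 + $119.32 = $298.95
Taxable wages = $3,341.06 − $298.95 = $3,042.11
City income tax: $3,042.11 × 0.011 = $33.46
Federal withholding: $3,042.11 × 0.2523 = $767.52
State tax withheld: $3,042.11 × 0.0823 = $250.37
State unemployment insurance (employee share): $3,341.06 × 0.0097 = $32.41
PFL insurance: $3,341.06 × 0.013 = $43.43
Union dues: $3,341.06 × 0.0386 = $128.96
Employee stock purchase plan: $195.86
Total deductions = $179.63 + $119.32 + $33.46 + $767.52 + $250.37 + $32.41 + $43.43 + $128.96 + $195.86 = $1,750.96
Net pay = $3,341.06 − $1,750.96 = $1,590.10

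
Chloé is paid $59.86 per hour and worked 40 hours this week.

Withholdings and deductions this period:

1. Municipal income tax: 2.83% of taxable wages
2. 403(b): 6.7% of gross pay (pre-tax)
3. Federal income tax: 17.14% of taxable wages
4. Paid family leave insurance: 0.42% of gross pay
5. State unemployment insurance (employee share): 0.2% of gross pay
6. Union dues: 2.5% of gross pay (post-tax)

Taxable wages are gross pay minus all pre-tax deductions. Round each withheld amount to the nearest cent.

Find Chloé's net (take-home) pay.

$1713.15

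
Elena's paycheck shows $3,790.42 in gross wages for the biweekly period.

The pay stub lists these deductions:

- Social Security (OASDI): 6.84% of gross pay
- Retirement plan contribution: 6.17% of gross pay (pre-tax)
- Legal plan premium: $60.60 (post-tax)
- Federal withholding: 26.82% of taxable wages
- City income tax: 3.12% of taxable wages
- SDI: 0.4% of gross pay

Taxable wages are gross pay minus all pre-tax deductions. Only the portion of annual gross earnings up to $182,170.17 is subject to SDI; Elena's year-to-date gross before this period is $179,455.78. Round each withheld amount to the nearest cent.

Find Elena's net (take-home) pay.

Retirement plan contribution: $3,790.42 × 0.0617 = $233.87
Taxable wages = $3,790.42 − $233.87 = $3,556.55
City income tax: $3,556.55 × 0.0312 = $110.96
Federal withholding: $3,556.55 × 0.2682 = $953.87
SDI: only $182,170.17 − $179,455.78 = $2,714.39 of this check is subject → $2,714.39 × 0.004 = $10.86
Social Security (OASDI): $3,790.42 × 0.0684 = $259.26
Legal plan premium: $60.60
Total deductions = $233.87 + $110.96 + $953.87 + $10.86 + $259.26 + $60.60 = $1,629.42
Net pay = $3,790.42 − $1,629.42 = $2,161.00

$2,161.00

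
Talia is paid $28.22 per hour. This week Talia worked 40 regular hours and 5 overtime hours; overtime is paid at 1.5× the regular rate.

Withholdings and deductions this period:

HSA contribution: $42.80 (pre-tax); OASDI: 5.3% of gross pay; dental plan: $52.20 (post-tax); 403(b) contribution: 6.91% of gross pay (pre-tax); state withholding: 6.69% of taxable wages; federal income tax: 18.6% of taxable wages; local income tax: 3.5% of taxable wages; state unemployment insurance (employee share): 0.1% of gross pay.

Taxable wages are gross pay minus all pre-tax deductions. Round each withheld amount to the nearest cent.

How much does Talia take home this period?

$733.51

Regular pay: 40 × $28.22 = $1,128.80
Overtime pay: 5 × $28.22 × 1.5 = $211.65
Gross pay = $1,128.80 + $211.65 = $1,340.45
403(b) contribution: $1,340.45 × 0.0691 = $92.63
HSA contribution: $42.80
Pre-tax total = $92.63 + $42.80 = $135.43
Taxable wages = $1,340.45 − $135.43 = $1,205.02
Local income tax: $1,205.02 × 0.035 = $42.18
Federal income tax: $1,205.02 × 0.186 = $224.13
State withholding: $1,205.02 × 0.0669 = $80.62
OASDI: $1,340.45 × 0.053 = $71.04
State unemployment insurance (employee share): $1,340.45 × 0.001 = $1.34
Dental plan: $52.20
Total deductions = $92.63 + $42.80 + $42.18 + $224.13 + $80.62 + $71.04 + $1.34 + $52.20 = $606.94
Net pay = $1,340.45 − $606.94 = $733.51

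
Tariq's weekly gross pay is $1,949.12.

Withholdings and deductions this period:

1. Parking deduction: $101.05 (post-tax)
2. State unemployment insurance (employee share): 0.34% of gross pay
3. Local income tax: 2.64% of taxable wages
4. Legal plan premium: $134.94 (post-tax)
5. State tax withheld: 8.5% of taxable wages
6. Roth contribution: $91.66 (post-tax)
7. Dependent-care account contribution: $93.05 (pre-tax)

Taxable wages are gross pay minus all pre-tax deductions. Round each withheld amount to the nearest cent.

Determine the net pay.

Dependent-care account contribution: $93.05
Taxable wages = $1,949.12 − $93.05 = $1,856.07
State tax withheld: $1,856.07 × 0.085 = $157.77
Local income tax: $1,856.07 × 0.0264 = $49.00
State unemployment insurance (employee share): $1,949.12 × 0.0034 = $6.63
Parking deduction: $101.05
Legal plan premium: $134.94
Roth contribution: $91.66
Total deductions = $93.05 + $157.77 + $49.00 + $6.63 + $101.05 + $134.94 + $91.66 = $634.10
Net pay = $1,949.12 − $634.10 = $1,315.02

$1,315.02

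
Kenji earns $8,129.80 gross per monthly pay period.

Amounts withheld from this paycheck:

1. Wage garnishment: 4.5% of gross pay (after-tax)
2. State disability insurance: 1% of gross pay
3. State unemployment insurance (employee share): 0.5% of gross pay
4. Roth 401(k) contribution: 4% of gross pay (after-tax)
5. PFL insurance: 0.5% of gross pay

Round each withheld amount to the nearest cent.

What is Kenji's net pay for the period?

$7,276.17

State unemployment insurance (employee share): $8,129.80 × 0.005 = $40.65
PFL insurance: $8,129.80 × 0.005 = $40.65
State disability insurance: $8,129.80 × 0.01 = $81.30
Wage garnishment: $8,129.80 × 0.045 = $365.84
Roth 401(k) contribution: $8,129.80 × 0.04 = $325.19
Total deductions = $40.65 + $40.65 + $81.30 + $365.84 + $325.19 = $853.63
Net pay = $8,129.80 − $853.63 = $7,276.17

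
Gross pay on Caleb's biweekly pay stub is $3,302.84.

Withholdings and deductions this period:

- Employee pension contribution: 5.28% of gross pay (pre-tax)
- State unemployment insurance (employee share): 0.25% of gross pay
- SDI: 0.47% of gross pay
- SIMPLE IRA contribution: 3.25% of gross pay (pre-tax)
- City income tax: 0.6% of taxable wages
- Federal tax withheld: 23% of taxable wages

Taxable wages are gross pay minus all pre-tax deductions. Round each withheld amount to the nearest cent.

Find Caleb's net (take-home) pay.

$2,284.34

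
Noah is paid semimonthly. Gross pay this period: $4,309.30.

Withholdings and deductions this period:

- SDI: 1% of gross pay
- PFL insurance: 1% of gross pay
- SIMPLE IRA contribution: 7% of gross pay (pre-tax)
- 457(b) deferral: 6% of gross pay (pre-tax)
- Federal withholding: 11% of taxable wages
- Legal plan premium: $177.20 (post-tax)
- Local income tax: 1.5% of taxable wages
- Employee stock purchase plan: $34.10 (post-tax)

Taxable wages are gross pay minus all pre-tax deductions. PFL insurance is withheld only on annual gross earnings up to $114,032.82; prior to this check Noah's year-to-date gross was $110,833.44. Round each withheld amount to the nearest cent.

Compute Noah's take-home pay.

457(b) deferral: $4,309.30 × 0.06 = $258.56
SIMPLE IRA contribution: $4,309.30 × 0.07 = $301.65
Pre-tax total = $258.56 + $301.65 = $560.21
Taxable wages = $4,309.30 − $560.21 = $3,749.09
Federal withholding: $3,749.09 × 0.11 = $412.40
Local income tax: $3,749.09 × 0.015 = $56.24
SDI: $4,309.30 × 0.01 = $43.09
PFL insurance: only $114,032.82 − $110,833.44 = $3,199.38 of this check is subject → $3,199.38 × 0.01 = $31.99
Legal plan premium: $177.20
Employee stock purchase plan: $34.10
Total deductions = $258.56 + $301.65 + $412.40 + $56.24 + $43.09 + $31.99 + $177.20 + $34.10 = $1,315.23
Net pay = $4,309.30 − $1,315.23 = $2,994.07

$2,994.07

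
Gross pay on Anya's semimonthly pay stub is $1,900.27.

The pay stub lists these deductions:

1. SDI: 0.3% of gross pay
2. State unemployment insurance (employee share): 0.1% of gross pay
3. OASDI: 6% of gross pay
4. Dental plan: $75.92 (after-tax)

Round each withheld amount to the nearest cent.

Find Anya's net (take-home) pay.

State unemployment insurance (employee share): $1,900.27 × 0.001 = $1.90
OASDI: $1,900.27 × 0.06 = $114.02
SDI: $1,900.27 × 0.003 = $5.70
Dental plan: $75.92
Total deductions = $1.90 + $114.02 + $5.70 + $75.92 = $197.54
Net pay = $1,900.27 − $197.54 = $1,702.73

$1,702.73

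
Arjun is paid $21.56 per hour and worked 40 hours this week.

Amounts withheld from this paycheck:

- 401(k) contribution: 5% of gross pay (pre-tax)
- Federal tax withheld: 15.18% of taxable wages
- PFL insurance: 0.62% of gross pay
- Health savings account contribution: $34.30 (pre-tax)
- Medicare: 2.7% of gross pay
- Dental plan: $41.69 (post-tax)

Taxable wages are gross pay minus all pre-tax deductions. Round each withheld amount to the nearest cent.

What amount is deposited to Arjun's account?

$595.50

Gross pay: 40 × $21.56 = $862.40
Health savings account contribution: $34.30
401(k) contribution: $862.40 × 0.05 = $43.12
Pre-tax total = $34.30 + $43.12 = $77.42
Taxable wages = $862.40 − $77.42 = $784.98
Federal tax withheld: $784.98 × 0.1518 = $119.16
PFL insurance: $862.40 × 0.0062 = $5.35
Medicare: $862.40 × 0.027 = $23.28
Dental plan: $41.69
Total deductions = $34.30 + $43.12 + $119.16 + $5.35 + $23.28 + $41.69 = $266.90
Net pay = $862.40 − $266.90 = $595.50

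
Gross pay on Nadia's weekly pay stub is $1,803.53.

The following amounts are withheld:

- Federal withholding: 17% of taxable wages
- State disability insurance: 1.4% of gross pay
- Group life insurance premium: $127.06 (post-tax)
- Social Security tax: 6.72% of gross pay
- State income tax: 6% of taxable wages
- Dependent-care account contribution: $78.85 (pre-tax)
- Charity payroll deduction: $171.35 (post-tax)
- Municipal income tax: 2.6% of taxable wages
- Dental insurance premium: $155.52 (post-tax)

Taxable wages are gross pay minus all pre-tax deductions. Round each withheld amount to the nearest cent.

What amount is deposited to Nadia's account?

Dependent-care account contribution: $78.85
Taxable wages = $1,803.53 − $78.85 = $1,724.68
Federal withholding: $1,724.68 × 0.17 = $293.20
Municipal income tax: $1,724.68 × 0.026 = $44.84
State income tax: $1,724.68 × 0.06 = $103.48
State disability insurance: $1,803.53 × 0.014 = $25.25
Social Security tax: $1,803.53 × 0.0672 = $121.20
Charity payroll deduction: $171.35
Dental insurance premium: $155.52
Group life insurance premium: $127.06
Total deductions = $78.85 + $293.20 + $44.84 + $103.48 + $25.25 + $121.20 + $171.35 + $155.52 + $127.06 = $1,120.75
Net pay = $1,803.53 − $1,120.75 = $682.78

$682.78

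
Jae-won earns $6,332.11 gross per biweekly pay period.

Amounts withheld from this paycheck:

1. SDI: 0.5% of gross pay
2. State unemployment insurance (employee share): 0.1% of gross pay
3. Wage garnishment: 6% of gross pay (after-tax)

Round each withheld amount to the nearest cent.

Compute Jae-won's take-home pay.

$5,914.19

State unemployment insurance (employee share): $6,332.11 × 0.001 = $6.33
SDI: $6,332.11 × 0.005 = $31.66
Wage garnishment: $6,332.11 × 0.06 = $379.93
Total deductions = $6.33 + $31.66 + $379.93 = $417.92
Net pay = $6,332.11 − $417.92 = $5,914.19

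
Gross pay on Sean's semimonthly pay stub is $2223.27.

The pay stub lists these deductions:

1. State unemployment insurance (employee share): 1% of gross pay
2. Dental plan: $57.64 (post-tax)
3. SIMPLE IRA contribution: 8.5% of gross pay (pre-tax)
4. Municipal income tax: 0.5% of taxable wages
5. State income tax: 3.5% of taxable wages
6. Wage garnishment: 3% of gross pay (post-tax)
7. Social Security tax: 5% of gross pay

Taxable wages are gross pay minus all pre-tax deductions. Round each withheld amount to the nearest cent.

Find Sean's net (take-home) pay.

$1695.19

SIMPLE IRA contribution: $2223.27 × 0.085 = $188.98
Taxable wages = $2223.27 − $188.98 = $2034.29
State income tax: $2034.29 × 0.035 = $71.20
Municipal income tax: $2034.29 × 0.005 = $10.17
Social Security tax: $2223.27 × 0.05 = $111.16
State unemployment insurance (employee share): $2223.27 × 0.01 = $22.23
Wage garnishment: $2223.27 × 0.03 = $66.70
Dental plan: $57.64
Total deductions = $188.98 + $71.20 + $10.17 + $111.16 + $22.23 + $66.70 + $57.64 = $528.08
Net pay = $2223.27 − $528.08 = $1695.19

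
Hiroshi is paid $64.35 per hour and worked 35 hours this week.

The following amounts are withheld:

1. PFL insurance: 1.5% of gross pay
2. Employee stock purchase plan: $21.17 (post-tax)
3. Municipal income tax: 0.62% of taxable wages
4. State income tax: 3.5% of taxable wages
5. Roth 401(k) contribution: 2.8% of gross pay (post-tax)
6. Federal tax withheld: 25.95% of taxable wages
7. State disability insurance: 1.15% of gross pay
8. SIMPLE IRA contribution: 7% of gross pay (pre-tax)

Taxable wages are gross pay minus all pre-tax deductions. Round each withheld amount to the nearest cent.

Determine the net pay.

$1,320.83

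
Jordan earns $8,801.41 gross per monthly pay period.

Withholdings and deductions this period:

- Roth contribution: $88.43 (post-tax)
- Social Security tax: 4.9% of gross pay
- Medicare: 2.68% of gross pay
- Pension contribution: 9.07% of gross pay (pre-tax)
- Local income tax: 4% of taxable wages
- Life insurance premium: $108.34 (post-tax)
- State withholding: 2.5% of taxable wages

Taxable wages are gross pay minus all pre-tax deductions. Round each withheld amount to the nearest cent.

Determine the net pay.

Pension contribution: $8,801.41 × 0.0907 = $798.29
Taxable wages = $8,801.41 − $798.29 = $8,003.12
State withholding: $8,003.12 × 0.025 = $200.08
Local income tax: $8,003.12 × 0.04 = $320.12
Social Security tax: $8,801.41 × 0.049 = $431.27
Medicare: $8,801.41 × 0.0268 = $235.88
Life insurance premium: $108.34
Roth contribution: $88.43
Total deductions = $798.29 + $200.08 + $320.12 + $431.27 + $235.88 + $108.34 + $88.43 = $2,182.41
Net pay = $8,801.41 − $2,182.41 = $6,619.00

$6,619.00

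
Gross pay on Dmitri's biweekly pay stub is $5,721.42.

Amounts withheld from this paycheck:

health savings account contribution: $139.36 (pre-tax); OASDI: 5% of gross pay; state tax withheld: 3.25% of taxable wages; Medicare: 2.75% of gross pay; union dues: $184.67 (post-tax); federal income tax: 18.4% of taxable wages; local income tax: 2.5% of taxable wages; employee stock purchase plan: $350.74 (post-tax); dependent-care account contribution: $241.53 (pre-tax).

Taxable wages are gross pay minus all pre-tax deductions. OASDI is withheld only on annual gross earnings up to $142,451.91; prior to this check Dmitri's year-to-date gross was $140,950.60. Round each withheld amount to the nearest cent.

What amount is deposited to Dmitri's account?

$3,282.97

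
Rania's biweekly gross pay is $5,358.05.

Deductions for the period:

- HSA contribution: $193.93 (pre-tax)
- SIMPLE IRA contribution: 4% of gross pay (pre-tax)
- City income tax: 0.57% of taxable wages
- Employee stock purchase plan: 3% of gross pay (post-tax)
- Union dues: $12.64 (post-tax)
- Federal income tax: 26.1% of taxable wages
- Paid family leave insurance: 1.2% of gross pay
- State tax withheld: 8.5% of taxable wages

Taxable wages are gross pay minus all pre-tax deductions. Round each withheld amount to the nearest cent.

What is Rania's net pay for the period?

SIMPLE IRA contribution: $5,358.05 × 0.04 = $214.32
HSA contribution: $193.93
Pre-tax total = $214.32 + $193.93 = $408.25
Taxable wages = $5,358.05 − $408.25 = $4,949.80
City income tax: $4,949.80 × 0.0057 = $28.21
Federal income tax: $4,949.80 × 0.261 = $1,291.90
State tax withheld: $4,949.80 × 0.085 = $420.73
Paid family leave insurance: $5,358.05 × 0.012 = $64.30
Union dues: $12.64
Employee stock purchase plan: $5,358.05 × 0.03 = $160.74
Total deductions = $214.32 + $193.93 + $28.21 + $1,291.90 + $420.73 + $64.30 + $12.64 + $160.74 = $2,386.77
Net pay = $5,358.05 − $2,386.77 = $2,971.28

$2,971.28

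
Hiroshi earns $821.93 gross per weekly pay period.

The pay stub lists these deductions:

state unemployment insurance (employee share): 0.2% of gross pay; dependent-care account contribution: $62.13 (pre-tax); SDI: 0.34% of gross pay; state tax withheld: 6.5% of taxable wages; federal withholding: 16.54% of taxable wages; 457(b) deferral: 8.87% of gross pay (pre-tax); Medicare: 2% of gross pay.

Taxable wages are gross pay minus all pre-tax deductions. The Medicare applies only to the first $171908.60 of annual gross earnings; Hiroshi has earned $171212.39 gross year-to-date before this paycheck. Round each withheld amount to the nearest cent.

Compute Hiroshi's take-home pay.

$510.28

Dependent-care account contribution: $62.13
457(b) deferral: $821.93 × 0.0887 = $72.91
Pre-tax total = $62.13 + $72.91 = $135.04
Taxable wages = $821.93 − $135.04 = $686.89
Federal withholding: $686.89 × 0.1654 = $113.61
State tax withheld: $686.89 × 0.065 = $44.65
State unemployment insurance (employee share): $821.93 × 0.002 = $1.64
Medicare: only $171908.60 − $171212.39 = $696.21 of this check is subject → $696.21 × 0.02 = $13.92
SDI: $821.93 × 0.0034 = $2.79
Total deductions = $62.13 + $72.91 + $113.61 + $44.65 + $1.64 + $13.92 + $2.79 = $311.65
Net pay = $821.93 − $311.65 = $510.28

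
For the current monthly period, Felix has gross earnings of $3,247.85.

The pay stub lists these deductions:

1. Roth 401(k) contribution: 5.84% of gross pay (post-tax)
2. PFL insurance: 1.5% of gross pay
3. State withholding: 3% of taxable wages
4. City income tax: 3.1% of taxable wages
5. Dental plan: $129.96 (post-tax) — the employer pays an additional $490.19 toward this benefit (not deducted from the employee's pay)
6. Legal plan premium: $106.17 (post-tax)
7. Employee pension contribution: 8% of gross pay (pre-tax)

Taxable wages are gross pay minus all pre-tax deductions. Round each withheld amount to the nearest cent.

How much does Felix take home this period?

$2,331.23

Employee pension contribution: $3,247.85 × 0.08 = $259.83
Taxable wages = $3,247.85 − $259.83 = $2,988.02
State withholding: $2,988.02 × 0.03 = $89.64
City income tax: $2,988.02 × 0.031 = $92.63
PFL insurance: $3,247.85 × 0.015 = $48.72
Dental plan: $129.96
Legal plan premium: $106.17
Roth 401(k) contribution: $3,247.85 × 0.0584 = $189.67
(Employer's $490.19 toward dental plan is not withheld from the employee.)
Total deductions = $259.83 + $89.64 + $92.63 + $48.72 + $129.96 + $106.17 + $189.67 = $916.62
Net pay = $3,247.85 − $916.62 = $2,331.23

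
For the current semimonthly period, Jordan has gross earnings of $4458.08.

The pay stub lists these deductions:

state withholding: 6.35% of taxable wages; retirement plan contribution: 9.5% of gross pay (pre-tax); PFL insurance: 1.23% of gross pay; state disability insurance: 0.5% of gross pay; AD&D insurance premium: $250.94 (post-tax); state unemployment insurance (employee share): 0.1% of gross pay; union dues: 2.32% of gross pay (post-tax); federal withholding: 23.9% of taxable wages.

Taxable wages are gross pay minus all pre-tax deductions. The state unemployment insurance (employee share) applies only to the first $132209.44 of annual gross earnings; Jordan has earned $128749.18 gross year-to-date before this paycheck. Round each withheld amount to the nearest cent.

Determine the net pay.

Retirement plan contribution: $4458.08 × 0.095 = $423.52
Taxable wages = $4458.08 − $423.52 = $4034.56
State withholding: $4034.56 × 0.0635 = $256.19
Federal withholding: $4034.56 × 0.239 = $964.26
State disability insurance: $4458.08 × 0.005 = $22.29
PFL insurance: $4458.08 × 0.0123 = $54.83
State unemployment insurance (employee share): only $132209.44 − $128749.18 = $3460.26 of this check is subject → $3460.26 × 0.001 = $3.46
AD&D insurance premium: $250.94
Union dues: $4458.08 × 0.0232 = $103.43
Total deductions = $423.52 + $256.19 + $964.26 + $22.29 + $54.83 + $3.46 + $250.94 + $103.43 = $2078.92
Net pay = $4458.08 − $2078.92 = $2379.16

$2379.16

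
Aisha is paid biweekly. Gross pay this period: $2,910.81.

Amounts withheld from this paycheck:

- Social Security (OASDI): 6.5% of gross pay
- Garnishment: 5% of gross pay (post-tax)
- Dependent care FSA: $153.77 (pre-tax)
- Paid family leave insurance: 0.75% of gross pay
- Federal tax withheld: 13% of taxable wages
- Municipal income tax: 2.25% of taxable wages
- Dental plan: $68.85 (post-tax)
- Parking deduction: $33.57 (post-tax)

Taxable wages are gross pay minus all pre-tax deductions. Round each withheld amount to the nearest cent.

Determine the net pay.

Dependent care FSA: $153.77
Taxable wages = $2,910.81 − $153.77 = $2,757.04
Federal tax withheld: $2,757.04 × 0.13 = $358.42
Municipal income tax: $2,757.04 × 0.0225 = $62.03
Social Security (OASDI): $2,910.81 × 0.065 = $189.20
Paid family leave insurance: $2,910.81 × 0.0075 = $21.83
Garnishment: $2,910.81 × 0.05 = $145.54
Parking deduction: $33.57
Dental plan: $68.85
Total deductions = $153.77 + $358.42 + $62.03 + $189.20 + $21.83 + $145.54 + $33.57 + $68.85 = $1,033.21
Net pay = $2,910.81 − $1,033.21 = $1,877.60

$1,877.60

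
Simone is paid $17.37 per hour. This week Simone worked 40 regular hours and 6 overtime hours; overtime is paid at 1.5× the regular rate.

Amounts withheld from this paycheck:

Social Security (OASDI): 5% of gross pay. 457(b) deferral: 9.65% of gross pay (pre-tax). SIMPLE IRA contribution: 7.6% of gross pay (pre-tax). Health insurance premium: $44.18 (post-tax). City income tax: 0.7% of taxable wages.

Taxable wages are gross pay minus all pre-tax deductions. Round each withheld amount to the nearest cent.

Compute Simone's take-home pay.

Regular pay: 40 × $17.37 = $694.80
Overtime pay: 6 × $17.37 × 1.5 = $156.33
Gross pay = $694.80 + $156.33 = $851.13
457(b) deferral: $851.13 × 0.0965 = $82.13
SIMPLE IRA contribution: $851.13 × 0.076 = $64.69
Pre-tax total = $82.13 + $64.69 = $146.82
Taxable wages = $851.13 − $146.82 = $704.31
City income tax: $704.31 × 0.007 = $4.93
Social Security (OASDI): $851.13 × 0.05 = $42.56
Health insurance premium: $44.18
Total deductions = $82.13 + $64.69 + $4.93 + $42.56 + $44.18 = $238.49
Net pay = $851.13 − $238.49 = $612.64

$612.64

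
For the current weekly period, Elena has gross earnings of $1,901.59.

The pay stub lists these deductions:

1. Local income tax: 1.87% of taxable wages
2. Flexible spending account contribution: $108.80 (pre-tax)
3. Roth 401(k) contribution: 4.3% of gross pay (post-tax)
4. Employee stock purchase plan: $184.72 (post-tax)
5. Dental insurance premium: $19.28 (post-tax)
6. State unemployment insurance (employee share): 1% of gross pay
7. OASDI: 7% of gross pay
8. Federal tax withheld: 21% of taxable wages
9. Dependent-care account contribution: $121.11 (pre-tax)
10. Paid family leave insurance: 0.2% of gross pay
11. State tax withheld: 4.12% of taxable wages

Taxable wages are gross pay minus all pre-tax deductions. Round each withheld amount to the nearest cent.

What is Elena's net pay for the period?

$778.80

Dependent-care account contribution: $121.11
Flexible spending account contribution: $108.80
Pre-tax total = $121.11 + $108.80 = $229.91
Taxable wages = $1,901.59 − $229.91 = $1,671.68
Federal tax withheld: $1,671.68 × 0.21 = $351.05
State tax withheld: $1,671.68 × 0.0412 = $68.87
Local income tax: $1,671.68 × 0.0187 = $31.26
Paid family leave insurance: $1,901.59 × 0.002 = $3.80
OASDI: $1,901.59 × 0.07 = $133.11
State unemployment insurance (employee share): $1,901.59 × 0.01 = $19.02
Dental insurance premium: $19.28
Employee stock purchase plan: $184.72
Roth 401(k) contribution: $1,901.59 × 0.043 = $81.77
Total deductions = $121.11 + $108.80 + $351.05 + $68.87 + $31.26 + $3.80 + $133.11 + $19.02 + $19.28 + $184.72 + $81.77 = $1,122.79
Net pay = $1,901.59 − $1,122.79 = $778.80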